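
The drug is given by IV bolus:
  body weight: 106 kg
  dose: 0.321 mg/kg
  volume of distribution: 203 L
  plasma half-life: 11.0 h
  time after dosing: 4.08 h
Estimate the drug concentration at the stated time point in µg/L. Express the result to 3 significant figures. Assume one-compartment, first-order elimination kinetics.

130 µg/L

Total dose = 0.321 × 106 = 34.03 mg
C₀ = Dose / Vd = 34.03 / 203 = 0.1676 mg/L
k = ln2 / t½ = 0.693147 / 11.0 = 0.06301 h⁻¹
C = C₀ · e^(−k·t) = 0.1676 × e^(−0.06301 × 4.08)
  = 0.1676 × 0.7733 = 0.1296 mg/L
Convert: 0.1296 mg/L × 1000 = 129.6 µg/L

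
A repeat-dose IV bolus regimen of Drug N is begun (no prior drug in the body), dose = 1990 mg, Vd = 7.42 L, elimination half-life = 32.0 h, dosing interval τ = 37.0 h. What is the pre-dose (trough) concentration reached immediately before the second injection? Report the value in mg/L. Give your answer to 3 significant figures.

C₀ per dose = Dose / Vd = 1990 / 7.42 = 268.2 mg/L
k = ln2 / t½ = 0.693147 / 32.0 = 0.02166 h⁻¹
Fraction remaining after one interval: r = e^(−kτ) = e^(−0.02166 × 37.0) = 0.4487
Before dose 2, 1 dose has been given (aged 1τ).
C_trough = C₀ × r = 268.2 × 0.4487 = 120.3 mg/L

120 mg/L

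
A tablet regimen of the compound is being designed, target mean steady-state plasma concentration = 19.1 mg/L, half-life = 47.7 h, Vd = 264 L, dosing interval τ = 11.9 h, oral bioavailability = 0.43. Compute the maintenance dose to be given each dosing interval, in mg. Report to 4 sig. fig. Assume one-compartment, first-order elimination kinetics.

2028 mg

k = ln2 / t½ = 0.693147 / 47.7 = 0.01453 h⁻¹
CL = k × Vd = 0.01453 × 264 = 3.836 L/h
At steady state, F × (Dose/τ) = Css × CL.
Dose = Css × CL × τ / F = 19.1 × 3.836 × 11.9 / 0.43 = 2028 mg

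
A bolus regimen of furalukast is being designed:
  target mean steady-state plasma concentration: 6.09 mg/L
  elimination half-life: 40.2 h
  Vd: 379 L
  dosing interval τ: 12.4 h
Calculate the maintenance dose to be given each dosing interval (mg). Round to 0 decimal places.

493 mg

k = ln2 / t½ = 0.693147 / 40.2 = 0.01724 h⁻¹
CL = k × Vd = 0.01724 × 379 = 6.534 L/h
At steady state, Dose/τ = Css × CL.
Dose = Css × CL × τ = 6.09 × 6.534 × 12.4 = 493.4 mg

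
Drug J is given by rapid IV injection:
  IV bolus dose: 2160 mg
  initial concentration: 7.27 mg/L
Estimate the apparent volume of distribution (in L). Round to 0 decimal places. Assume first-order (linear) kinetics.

Vd = Dose / C₀ = 2160 / 7.27 = 297.1 L

297 L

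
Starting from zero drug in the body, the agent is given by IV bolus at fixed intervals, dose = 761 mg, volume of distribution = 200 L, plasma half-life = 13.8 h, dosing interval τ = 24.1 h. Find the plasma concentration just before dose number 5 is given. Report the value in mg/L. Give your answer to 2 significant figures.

C₀ per dose = Dose / Vd = 761 / 200 = 3.805 mg/L
k = ln2 / t½ = 0.693147 / 13.8 = 0.05023 h⁻¹
Fraction remaining after one interval: r = e^(−kτ) = e^(−0.05023 × 24.1) = 0.2980
Before dose 5, 4 doses have been given (aged 1τ, 2τ, 3τ, 4τ).
C_trough = C₀ × (r + r² + … + r^4) = C₀ × r(1−r^4)/(1−r)
        = 3.805 × 0.2980 × (1 − 0.007886) / (1 − 0.2980) = 1.602 mg/L

1.6 mg/L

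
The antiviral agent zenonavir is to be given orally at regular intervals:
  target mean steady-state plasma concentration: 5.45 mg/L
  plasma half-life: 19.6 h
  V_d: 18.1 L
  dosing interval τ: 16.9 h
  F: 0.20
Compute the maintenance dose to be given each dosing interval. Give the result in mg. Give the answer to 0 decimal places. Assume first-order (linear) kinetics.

295 mg

k = ln2 / t½ = 0.693147 / 19.6 = 0.03536 h⁻¹
CL = k × Vd = 0.03536 × 18.1 = 0.6400 L/h
At steady state, F × (Dose/τ) = Css × CL.
Dose = Css × CL × τ / F = 5.45 × 0.6400 × 16.9 / 0.20 = 294.7 mg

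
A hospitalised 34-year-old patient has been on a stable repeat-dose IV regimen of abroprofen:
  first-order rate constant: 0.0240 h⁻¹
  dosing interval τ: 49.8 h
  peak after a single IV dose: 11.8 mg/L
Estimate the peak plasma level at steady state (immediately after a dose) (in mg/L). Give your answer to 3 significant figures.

16.9 mg/L

e^(−kτ) = e^(−0.02400 × 49.8) = 0.3026
Accumulation ratio R = 1 / (1 − e^(−kτ)) = 1 / (1 − 0.3026) = 1.434
Steady-state peak = C₀ × R = 11.8 × 1.434 = 16.92 mg/L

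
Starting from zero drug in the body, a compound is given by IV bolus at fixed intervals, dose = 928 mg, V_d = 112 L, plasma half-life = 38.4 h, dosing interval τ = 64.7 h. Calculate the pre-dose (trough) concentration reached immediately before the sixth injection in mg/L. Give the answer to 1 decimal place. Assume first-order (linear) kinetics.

C₀ per dose = Dose / Vd = 928 / 112 = 8.286 mg/L
k = ln2 / t½ = 0.693147 / 38.4 = 0.01805 h⁻¹
Fraction remaining after one interval: r = e^(−kτ) = e^(−0.01805 × 64.7) = 0.3110
Before dose 6, 5 doses have been given (aged 1τ, 2τ, 3τ, 4τ, 5τ).
C_trough = C₀ × (r + r² + … + r^5) = C₀ × r(1−r^5)/(1−r)
        = 8.286 × 0.3110 × (1 − 0.002909) / (1 − 0.3110) = 3.729 mg/L

3.7 mg/L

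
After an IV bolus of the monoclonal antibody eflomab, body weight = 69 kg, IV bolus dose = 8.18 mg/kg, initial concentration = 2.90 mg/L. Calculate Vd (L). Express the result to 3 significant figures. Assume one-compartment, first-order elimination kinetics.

195 L

Dose = 8.18 × 69 = 564.4 mg
Vd = Dose / C₀ = 564.4 / 2.90 = 194.6 L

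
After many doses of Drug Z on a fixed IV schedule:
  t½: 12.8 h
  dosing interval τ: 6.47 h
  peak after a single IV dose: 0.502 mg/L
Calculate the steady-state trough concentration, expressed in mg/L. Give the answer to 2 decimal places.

k = ln2 / t½ = 0.693147 / 12.8 = 0.05415 h⁻¹
e^(−kτ) = e^(−0.05415 × 6.47) = 0.7044
Accumulation ratio R = 1 / (1 − e^(−kτ)) = 1 / (1 − 0.7044) = 3.383
Steady-state trough = C₀ × R × e^(−kτ) = 0.502 × 3.383 × 0.7044 = 1.196 mg/L

1.20 mg/L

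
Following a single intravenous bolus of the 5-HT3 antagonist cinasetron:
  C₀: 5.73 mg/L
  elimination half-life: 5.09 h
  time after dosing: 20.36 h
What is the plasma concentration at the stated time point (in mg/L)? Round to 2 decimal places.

k = ln2 / t½ = 0.693147 / 5.09 = 0.1362 h⁻¹
t / t½ = 20.36 / 5.09 = 4 half-lives
C = C₀ × (1/2)^4 = 5.730 × 0.06250 = 0.3581 mg/L

0.36 mg/L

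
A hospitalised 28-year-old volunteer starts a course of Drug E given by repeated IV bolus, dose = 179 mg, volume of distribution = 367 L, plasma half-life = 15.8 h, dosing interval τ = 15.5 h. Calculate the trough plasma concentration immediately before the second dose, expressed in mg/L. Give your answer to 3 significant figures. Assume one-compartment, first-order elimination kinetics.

C₀ per dose = Dose / Vd = 179 / 367 = 0.4877 mg/L
k = ln2 / t½ = 0.693147 / 15.8 = 0.04387 h⁻¹
Fraction remaining after one interval: r = e^(−kτ) = e^(−0.04387 × 15.5) = 0.5066
Before dose 2, 1 dose has been given (aged 1τ).
C_trough = C₀ × r = 0.4877 × 0.5066 = 0.2471 mg/L

0.247 mg/L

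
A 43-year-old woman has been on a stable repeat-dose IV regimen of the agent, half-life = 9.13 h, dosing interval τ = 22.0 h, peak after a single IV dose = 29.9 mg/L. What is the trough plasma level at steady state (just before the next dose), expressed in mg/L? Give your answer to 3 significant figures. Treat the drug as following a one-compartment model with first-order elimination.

6.93 mg/L

k = ln2 / t½ = 0.693147 / 9.13 = 0.07592 h⁻¹
e^(−kτ) = e^(−0.07592 × 22.0) = 0.1882
Accumulation ratio R = 1 / (1 − e^(−kτ)) = 1 / (1 − 0.1882) = 1.232
Steady-state trough = C₀ × R × e^(−kτ) = 29.9 × 1.232 × 0.1882 = 6.933 mg/L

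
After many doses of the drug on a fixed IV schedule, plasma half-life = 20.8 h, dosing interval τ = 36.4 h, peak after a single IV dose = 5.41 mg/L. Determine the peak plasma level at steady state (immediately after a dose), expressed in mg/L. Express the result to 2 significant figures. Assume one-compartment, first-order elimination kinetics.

7.7 mg/L

k = ln2 / t½ = 0.693147 / 20.8 = 0.03332 h⁻¹
e^(−kτ) = e^(−0.03332 × 36.4) = 0.2973
Accumulation ratio R = 1 / (1 − e^(−kτ)) = 1 / (1 − 0.2973) = 1.423
Steady-state peak = C₀ × R = 5.41 × 1.423 = 7.698 mg/L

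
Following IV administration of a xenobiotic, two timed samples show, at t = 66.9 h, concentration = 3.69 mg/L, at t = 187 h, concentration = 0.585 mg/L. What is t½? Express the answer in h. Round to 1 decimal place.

k = ln(C₁/C₂) / (t₂ − t₁) = ln(3.69/0.585) / (187 − 66.9)
  = 1.842 / 120.1 = 0.01534 h⁻¹
t½ = ln2 / k = 0.693147 / 0.01534 = 45.19 h

45.2 h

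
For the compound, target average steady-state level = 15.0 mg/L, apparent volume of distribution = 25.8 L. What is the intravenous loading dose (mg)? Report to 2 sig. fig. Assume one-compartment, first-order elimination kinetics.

390 mg

LD = Css × Vd = 15.0 × 25.8 = 387.0 mg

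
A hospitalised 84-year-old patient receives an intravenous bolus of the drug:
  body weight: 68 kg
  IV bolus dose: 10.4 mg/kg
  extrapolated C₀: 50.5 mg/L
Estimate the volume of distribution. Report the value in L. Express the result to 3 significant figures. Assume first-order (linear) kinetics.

14.0 L

Dose = 10.4 × 68 = 707.2 mg
Vd = Dose / C₀ = 707.2 / 50.5 = 14.00 L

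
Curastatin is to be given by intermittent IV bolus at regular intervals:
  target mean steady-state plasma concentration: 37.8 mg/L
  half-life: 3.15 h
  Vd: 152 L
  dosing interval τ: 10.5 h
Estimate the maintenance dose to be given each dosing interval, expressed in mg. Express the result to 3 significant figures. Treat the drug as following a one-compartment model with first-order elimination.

k = ln2 / t½ = 0.693147 / 3.15 = 0.2200 h⁻¹
CL = k × Vd = 0.2200 × 152 = 33.44 L/h
At steady state, Dose/τ = Css × CL.
Dose = Css × CL × τ = 37.8 × 33.44 × 10.5 = 13270 mg

13300 mg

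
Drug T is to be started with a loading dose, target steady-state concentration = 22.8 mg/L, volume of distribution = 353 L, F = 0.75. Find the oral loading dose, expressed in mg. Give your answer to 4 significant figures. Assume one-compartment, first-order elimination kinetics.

LD = Css × Vd / F = 22.8 × 353 / 0.75 = 10730 mg

10730 mg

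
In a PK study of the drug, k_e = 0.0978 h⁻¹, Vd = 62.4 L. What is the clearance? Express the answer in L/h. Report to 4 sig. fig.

CL = k × Vd = 0.0978 × 62.4 = 6.103 L/h

6.103 L/h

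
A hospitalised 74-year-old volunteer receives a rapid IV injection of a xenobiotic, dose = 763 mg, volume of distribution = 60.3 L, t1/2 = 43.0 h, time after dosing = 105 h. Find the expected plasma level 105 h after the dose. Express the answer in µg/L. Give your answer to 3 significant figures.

2330 µg/L

C₀ = Dose / Vd = 763.0 / 60.3 = 12.65 mg/L
k = ln2 / t½ = 0.693147 / 43.0 = 0.01612 h⁻¹
C = C₀ · e^(−k·t) = 12.65 × e^(−0.01612 × 105)
  = 12.65 × 0.1840 = 2.328 mg/L
Convert: 2.328 mg/L × 1000 = 2328 µg/L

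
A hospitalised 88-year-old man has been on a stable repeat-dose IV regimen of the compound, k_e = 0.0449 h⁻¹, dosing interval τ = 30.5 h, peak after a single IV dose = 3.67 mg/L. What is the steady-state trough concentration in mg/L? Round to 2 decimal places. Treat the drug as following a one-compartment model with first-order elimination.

1.25 mg/L

e^(−kτ) = e^(−0.04490 × 30.5) = 0.2542
Accumulation ratio R = 1 / (1 − e^(−kτ)) = 1 / (1 − 0.2542) = 1.341
Steady-state trough = C₀ × R × e^(−kτ) = 3.67 × 1.341 × 0.2542 = 1.251 mg/L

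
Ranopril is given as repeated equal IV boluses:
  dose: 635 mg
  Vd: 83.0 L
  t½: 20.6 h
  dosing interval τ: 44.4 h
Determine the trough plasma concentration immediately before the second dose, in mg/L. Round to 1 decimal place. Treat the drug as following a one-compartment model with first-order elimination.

C₀ per dose = Dose / Vd = 635 / 83.0 = 7.651 mg/L
k = ln2 / t½ = 0.693147 / 20.6 = 0.03365 h⁻¹
Fraction remaining after one interval: r = e^(−kτ) = e^(−0.03365 × 44.4) = 0.2245
Before dose 2, 1 dose has been given (aged 1τ).
C_trough = C₀ × r = 7.651 × 0.2245 = 1.718 mg/L

1.7 mg/L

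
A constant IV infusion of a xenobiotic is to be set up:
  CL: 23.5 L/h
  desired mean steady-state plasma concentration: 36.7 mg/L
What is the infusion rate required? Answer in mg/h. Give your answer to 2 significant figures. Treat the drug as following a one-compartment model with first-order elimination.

860 mg/h

At steady state, infusion rate R₀ = Css × CL = 36.7 × 23.50 = 862.5 mg/h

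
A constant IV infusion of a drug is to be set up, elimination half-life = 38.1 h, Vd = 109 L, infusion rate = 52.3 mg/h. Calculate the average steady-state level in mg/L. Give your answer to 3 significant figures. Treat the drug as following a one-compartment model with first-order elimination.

26.4 mg/L

k = ln2 / t½ = 0.693147 / 38.1 = 0.01819 h⁻¹
CL = k × Vd = 0.01819 × 109 = 1.983 L/h
At steady state Css = R₀ / CL = 52.3 / 1.983 = 26.37 mg/L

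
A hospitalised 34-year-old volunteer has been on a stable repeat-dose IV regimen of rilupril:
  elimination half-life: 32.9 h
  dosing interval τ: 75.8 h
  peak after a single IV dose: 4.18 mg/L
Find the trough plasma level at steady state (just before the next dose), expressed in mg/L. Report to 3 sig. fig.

1.06 mg/L

k = ln2 / t½ = 0.693147 / 32.9 = 0.02107 h⁻¹
e^(−kτ) = e^(−0.02107 × 75.8) = 0.2025
Accumulation ratio R = 1 / (1 − e^(−kτ)) = 1 / (1 − 0.2025) = 1.254
Steady-state trough = C₀ × R × e^(−kτ) = 4.18 × 1.254 × 0.2025 = 1.061 mg/L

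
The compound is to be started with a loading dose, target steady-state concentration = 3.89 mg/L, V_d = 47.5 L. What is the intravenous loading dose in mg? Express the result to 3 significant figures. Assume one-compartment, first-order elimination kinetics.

LD = Css × Vd = 3.89 × 47.5 = 184.8 mg

185 mg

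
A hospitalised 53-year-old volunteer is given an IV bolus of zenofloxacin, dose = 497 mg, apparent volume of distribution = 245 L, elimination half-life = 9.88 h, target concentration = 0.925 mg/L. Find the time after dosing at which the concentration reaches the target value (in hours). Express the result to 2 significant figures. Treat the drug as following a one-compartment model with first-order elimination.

11 h

C₀ = Dose / Vd = 497.0 / 245 = 2.029 mg/L
k = ln2 / t½ = 0.693147 / 9.88 = 0.07016 h⁻¹
t = ln(C₀ / C) / k = ln(2.029 / 0.925) / 0.07016
  = ln(2.194) / 0.07016 = 0.7857 / 0.07016 = 11.20 h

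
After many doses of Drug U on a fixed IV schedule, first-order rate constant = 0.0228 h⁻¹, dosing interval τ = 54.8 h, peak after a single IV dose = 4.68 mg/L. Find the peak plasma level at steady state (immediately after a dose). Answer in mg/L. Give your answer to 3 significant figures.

6.56 mg/L

e^(−kτ) = e^(−0.02280 × 54.8) = 0.2867
Accumulation ratio R = 1 / (1 − e^(−kτ)) = 1 / (1 − 0.2867) = 1.402
Steady-state peak = C₀ × R = 4.68 × 1.402 = 6.561 mg/L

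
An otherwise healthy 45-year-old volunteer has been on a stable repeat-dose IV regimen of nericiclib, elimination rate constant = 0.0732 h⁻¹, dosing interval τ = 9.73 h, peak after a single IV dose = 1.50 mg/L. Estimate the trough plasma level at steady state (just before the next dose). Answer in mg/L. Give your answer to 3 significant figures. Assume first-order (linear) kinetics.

1.44 mg/L

e^(−kτ) = e^(−0.07320 × 9.73) = 0.4905
Accumulation ratio R = 1 / (1 − e^(−kτ)) = 1 / (1 − 0.4905) = 1.963
Steady-state trough = C₀ × R × e^(−kτ) = 1.50 × 1.963 × 0.4905 = 1.444 mg/L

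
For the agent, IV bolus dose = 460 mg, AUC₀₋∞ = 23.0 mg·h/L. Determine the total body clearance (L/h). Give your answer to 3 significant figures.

20.0 L/h

CL = Dose / AUC = 460 / 23.0 = 20.00 L/h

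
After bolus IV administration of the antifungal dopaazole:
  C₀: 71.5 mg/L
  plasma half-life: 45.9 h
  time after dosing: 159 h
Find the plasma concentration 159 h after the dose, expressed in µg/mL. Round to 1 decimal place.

6.5 µg/mL

k = ln2 / t½ = 0.693147 / 45.9 = 0.01510 h⁻¹
C = C₀ · e^(−k·t) = 71.50 × e^(−0.01510 × 159)
  = 71.50 × 0.09064 = 6.481 mg/L
(6.481 mg/L = 6.481 µg/mL)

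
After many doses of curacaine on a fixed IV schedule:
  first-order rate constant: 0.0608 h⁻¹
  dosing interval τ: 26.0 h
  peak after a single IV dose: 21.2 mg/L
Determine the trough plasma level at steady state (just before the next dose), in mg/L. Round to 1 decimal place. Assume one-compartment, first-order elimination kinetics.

5.5 mg/L

e^(−kτ) = e^(−0.06080 × 26.0) = 0.2058
Accumulation ratio R = 1 / (1 − e^(−kτ)) = 1 / (1 − 0.2058) = 1.259
Steady-state trough = C₀ × R × e^(−kτ) = 21.2 × 1.259 × 0.2058 = 5.493 mg/L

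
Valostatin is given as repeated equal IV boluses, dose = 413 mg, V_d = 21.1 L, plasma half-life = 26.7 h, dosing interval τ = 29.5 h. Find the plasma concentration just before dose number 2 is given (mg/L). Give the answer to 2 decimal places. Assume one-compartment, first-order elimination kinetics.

C₀ per dose = Dose / Vd = 413 / 21.1 = 19.57 mg/L
k = ln2 / t½ = 0.693147 / 26.7 = 0.02596 h⁻¹
Fraction remaining after one interval: r = e^(−kτ) = e^(−0.02596 × 29.5) = 0.4650
Before dose 2, 1 dose has been given (aged 1τ).
C_trough = C₀ × r = 19.57 × 0.4650 = 9.100 mg/L

9.10 mg/L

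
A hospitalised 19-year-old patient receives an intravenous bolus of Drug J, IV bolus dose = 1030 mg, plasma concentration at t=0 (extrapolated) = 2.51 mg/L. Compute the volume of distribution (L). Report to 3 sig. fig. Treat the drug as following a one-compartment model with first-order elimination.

410 L

Vd = Dose / C₀ = 1030 / 2.51 = 410.4 L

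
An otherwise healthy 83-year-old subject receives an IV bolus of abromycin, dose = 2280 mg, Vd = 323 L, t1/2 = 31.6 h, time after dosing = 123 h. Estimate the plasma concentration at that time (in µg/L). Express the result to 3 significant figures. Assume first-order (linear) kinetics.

475 µg/L

C₀ = Dose / Vd = 2280 / 323 = 7.059 mg/L
k = ln2 / t½ = 0.693147 / 31.6 = 0.02194 h⁻¹
C = C₀ · e^(−k·t) = 7.059 × e^(−0.02194 × 123)
  = 7.059 × 0.06730 = 0.4751 mg/L
Convert: 0.4751 mg/L × 1000 = 475.1 µg/L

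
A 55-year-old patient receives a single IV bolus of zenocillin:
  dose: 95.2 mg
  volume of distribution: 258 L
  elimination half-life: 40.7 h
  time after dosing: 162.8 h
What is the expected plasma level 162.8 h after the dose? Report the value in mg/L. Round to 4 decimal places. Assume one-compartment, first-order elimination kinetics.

C₀ = Dose / Vd = 95.20 / 258 = 0.3690 mg/L
k = ln2 / t½ = 0.693147 / 40.7 = 0.01703 h⁻¹
t / t½ = 162.8 / 40.7 = 4 half-lives
C = C₀ × (1/2)^4 = 0.3690 × 0.06250 = 0.02306 mg/L

0.0231 mg/L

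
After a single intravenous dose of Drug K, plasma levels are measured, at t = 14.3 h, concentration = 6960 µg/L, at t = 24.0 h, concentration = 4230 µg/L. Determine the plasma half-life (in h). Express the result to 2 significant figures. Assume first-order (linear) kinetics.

k = ln(C₁/C₂) / (t₂ − t₁) = ln(6960/4230) / (24.0 − 14.3)
  = 0.4980 / 9.700 = 0.05134 h⁻¹
t½ = ln2 / k = 0.693147 / 0.05134 = 13.50 h

14 h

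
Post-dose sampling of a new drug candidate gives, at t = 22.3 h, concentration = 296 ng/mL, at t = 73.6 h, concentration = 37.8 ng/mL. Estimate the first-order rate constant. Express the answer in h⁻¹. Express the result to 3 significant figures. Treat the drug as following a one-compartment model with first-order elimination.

0.0401 h⁻¹

k = ln(C₁/C₂) / (t₂ − t₁) = ln(296/37.8) / (73.6 − 22.3)
  = 2.058 / 51.30 = 0.04012 h⁻¹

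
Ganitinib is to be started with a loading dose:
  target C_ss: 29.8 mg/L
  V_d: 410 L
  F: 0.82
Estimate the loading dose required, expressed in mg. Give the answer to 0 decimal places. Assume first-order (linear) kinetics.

14900 mg

LD = Css × Vd / F = 29.8 × 410 / 0.82 = 14900 mg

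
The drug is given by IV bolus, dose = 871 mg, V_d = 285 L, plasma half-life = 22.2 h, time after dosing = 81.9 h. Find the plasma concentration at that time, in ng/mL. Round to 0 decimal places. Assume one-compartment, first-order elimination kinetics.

237 ng/mL

C₀ = Dose / Vd = 871.0 / 285 = 3.056 mg/L
k = ln2 / t½ = 0.693147 / 22.2 = 0.03122 h⁻¹
C = C₀ · e^(−k·t) = 3.056 × e^(−0.03122 × 81.9)
  = 3.056 × 0.07754 = 0.2370 mg/L
Convert: 0.2370 mg/L × 1000 = 237.0 ng/mL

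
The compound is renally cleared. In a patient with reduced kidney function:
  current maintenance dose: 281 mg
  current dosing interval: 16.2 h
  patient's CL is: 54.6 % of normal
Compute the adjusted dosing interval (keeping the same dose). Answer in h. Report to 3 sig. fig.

To keep the same average steady-state level, dosing rate must scale with clearance.
CL ratio = 54.6 / 100 = 0.5460
New interval (same dose) = 16.2 / 0.5460 = 29.67 h

29.7 h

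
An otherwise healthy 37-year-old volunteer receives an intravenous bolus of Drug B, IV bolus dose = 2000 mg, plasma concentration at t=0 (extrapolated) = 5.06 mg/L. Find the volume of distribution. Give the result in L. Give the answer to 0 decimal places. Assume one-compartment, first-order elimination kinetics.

Vd = Dose / C₀ = 2000 / 5.06 = 395.3 L

395 L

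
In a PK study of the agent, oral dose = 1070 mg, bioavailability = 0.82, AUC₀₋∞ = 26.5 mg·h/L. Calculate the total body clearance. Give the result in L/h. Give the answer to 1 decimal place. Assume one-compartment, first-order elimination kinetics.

CL = F·Dose / AUC = 0.82 × 1070 / 26.5 = 33.11 L/h

33.1 L/h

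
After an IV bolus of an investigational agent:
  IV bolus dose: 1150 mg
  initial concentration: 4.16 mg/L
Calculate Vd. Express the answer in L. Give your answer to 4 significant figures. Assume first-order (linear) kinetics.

276.4 L

Vd = Dose / C₀ = 1150 / 4.16 = 276.4 L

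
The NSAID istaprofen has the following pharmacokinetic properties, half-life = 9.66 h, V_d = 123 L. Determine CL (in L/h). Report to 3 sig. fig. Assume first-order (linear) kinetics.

8.83 L/h

k = ln2 / t½ = 0.693147 / 9.66 = 0.07175 h⁻¹
CL = k × Vd = 0.07175 × 123 = 8.825 L/h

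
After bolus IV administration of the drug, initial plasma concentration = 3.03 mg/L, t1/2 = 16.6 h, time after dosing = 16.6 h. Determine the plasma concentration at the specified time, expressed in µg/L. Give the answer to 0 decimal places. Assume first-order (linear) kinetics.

k = ln2 / t½ = 0.693147 / 16.6 = 0.04176 h⁻¹
C = C₀ · e^(−k·t) = 3.030 × e^(−0.04176 × 16.6)
  = 3.030 × 0.5000 = 1.515 mg/L
Convert: 1.515 mg/L × 1000 = 1515 µg/L

1515 µg/L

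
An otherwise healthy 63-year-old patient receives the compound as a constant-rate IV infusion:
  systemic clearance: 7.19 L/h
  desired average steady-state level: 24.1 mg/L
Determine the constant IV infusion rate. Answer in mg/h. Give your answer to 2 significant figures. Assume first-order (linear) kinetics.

At steady state, infusion rate R₀ = Css × CL = 24.1 × 7.190 = 173.3 mg/h

170 mg/h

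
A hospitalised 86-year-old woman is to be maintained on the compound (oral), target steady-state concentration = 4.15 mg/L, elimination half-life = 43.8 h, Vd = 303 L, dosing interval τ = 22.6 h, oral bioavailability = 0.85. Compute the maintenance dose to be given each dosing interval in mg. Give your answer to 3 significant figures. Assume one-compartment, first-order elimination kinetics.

529 mg

k = ln2 / t½ = 0.693147 / 43.8 = 0.01583 h⁻¹
CL = k × Vd = 0.01583 × 303 = 4.796 L/h
At steady state, F × (Dose/τ) = Css × CL.
Dose = Css × CL × τ / F = 4.15 × 4.796 × 22.6 / 0.85 = 529.2 mg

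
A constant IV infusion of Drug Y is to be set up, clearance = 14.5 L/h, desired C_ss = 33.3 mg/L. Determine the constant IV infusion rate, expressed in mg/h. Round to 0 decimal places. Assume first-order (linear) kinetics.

At steady state, infusion rate R₀ = Css × CL = 33.3 × 14.50 = 482.9 mg/h

483 mg/h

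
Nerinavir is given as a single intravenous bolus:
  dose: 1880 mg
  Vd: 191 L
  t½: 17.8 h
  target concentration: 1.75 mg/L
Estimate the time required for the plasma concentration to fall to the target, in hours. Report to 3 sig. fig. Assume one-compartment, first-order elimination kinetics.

44.4 h

C₀ = Dose / Vd = 1880 / 191 = 9.843 mg/L
k = ln2 / t½ = 0.693147 / 17.8 = 0.03894 h⁻¹
t = ln(C₀ / C) / k = ln(9.843 / 1.75) / 0.03894
  = ln(5.625) / 0.03894 = 1.727 / 0.03894 = 44.35 h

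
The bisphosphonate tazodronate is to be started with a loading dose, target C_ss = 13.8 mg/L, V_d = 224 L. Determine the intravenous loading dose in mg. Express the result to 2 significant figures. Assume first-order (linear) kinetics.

LD = Css × Vd = 13.8 × 224 = 3091 mg

3100 mg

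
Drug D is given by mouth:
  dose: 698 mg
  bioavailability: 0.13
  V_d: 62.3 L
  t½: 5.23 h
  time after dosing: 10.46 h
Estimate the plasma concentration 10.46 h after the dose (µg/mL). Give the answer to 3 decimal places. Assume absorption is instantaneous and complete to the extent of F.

0.364 µg/mL

Amount reaching circulation = F × Dose = 0.13 × 698.0 = 90.74 mg
C₀ = F·Dose / Vd = 90.74 / 62.3 = 1.457 mg/L
k = ln2 / t½ = 0.693147 / 5.23 = 0.1325 h⁻¹
t / t½ = 10.46 / 5.23 = 2 half-lives
C = C₀ × (1/2)^2 = 1.457 × 0.2500 = 0.3643 mg/L
(0.3643 mg/L = 0.3643 µg/mL)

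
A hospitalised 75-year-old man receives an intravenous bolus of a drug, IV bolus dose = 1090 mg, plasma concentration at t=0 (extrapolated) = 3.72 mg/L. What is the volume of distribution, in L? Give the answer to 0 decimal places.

Vd = Dose / C₀ = 1090 / 3.72 = 293.0 L

293 L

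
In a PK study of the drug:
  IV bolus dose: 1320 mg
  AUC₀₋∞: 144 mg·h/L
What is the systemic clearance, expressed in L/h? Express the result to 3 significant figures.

9.17 L/h

CL = Dose / AUC = 1320 / 144 = 9.167 L/h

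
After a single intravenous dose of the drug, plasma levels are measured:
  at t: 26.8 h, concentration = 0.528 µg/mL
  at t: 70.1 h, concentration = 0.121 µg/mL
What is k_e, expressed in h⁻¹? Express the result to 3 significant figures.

k = ln(C₁/C₂) / (t₂ − t₁) = ln(0.528/0.121) / (70.1 − 26.8)
  = 1.473 / 43.30 = 0.03402 h⁻¹

0.0340 h⁻¹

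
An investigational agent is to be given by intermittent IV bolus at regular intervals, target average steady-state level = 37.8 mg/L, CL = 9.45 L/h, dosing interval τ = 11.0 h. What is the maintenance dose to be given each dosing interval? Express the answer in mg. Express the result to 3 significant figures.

At steady state, Dose/τ = Css × CL.
Dose = Css × CL × τ = 37.8 × 9.450 × 11.0 = 3929 mg

3930 mg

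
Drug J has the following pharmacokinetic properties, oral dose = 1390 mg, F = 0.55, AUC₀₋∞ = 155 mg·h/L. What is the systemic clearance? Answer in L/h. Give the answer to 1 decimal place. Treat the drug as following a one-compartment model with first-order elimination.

CL = F·Dose / AUC = 0.55 × 1390 / 155 = 4.932 L/h

4.9 L/h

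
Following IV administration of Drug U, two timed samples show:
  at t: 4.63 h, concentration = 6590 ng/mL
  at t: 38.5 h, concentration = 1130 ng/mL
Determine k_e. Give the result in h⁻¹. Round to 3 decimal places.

0.052 h⁻¹

k = ln(C₁/C₂) / (t₂ − t₁) = ln(6590/1130) / (38.5 − 4.63)
  = 1.763 / 33.87 = 0.05205 h⁻¹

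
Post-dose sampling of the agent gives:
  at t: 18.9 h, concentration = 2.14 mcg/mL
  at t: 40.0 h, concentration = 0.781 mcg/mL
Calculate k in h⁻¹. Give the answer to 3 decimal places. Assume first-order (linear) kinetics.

k = ln(C₁/C₂) / (t₂ − t₁) = ln(2.14/0.781) / (40.0 − 18.9)
  = 1.008 / 21.10 = 0.04777 h⁻¹

0.048 h⁻¹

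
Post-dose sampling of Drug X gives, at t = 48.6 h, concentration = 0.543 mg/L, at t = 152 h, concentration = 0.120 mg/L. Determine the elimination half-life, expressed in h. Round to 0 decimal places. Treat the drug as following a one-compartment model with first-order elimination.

k = ln(C₁/C₂) / (t₂ − t₁) = ln(0.543/0.120) / (152 − 48.6)
  = 1.510 / 103.4 = 0.01460 h⁻¹
t½ = ln2 / k = 0.693147 / 0.01460 = 47.48 h

47 h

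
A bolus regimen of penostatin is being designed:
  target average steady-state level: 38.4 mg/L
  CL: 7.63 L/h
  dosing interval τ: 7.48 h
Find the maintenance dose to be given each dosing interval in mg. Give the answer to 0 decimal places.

2192 mg

At steady state, Dose/τ = Css × CL.
Dose = Css × CL × τ = 38.4 × 7.630 × 7.48 = 2192 mg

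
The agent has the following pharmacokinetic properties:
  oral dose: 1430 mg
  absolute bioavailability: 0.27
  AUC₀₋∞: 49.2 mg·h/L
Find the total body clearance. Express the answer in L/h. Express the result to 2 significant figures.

CL = F·Dose / AUC = 0.27 × 1430 / 49.2 = 7.848 L/h

7.8 L/h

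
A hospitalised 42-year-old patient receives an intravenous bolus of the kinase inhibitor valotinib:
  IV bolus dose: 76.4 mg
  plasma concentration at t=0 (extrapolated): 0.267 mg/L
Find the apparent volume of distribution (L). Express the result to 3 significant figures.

Vd = Dose / C₀ = 76.40 / 0.267 = 286.1 L

286 L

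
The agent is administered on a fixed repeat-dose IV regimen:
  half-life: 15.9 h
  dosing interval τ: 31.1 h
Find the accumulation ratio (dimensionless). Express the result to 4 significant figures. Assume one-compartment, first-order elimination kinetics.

k = ln2 / t½ = 0.693147 / 15.9 = 0.04359 h⁻¹
e^(−kτ) = e^(−0.04359 × 31.1) = 0.2578
Accumulation ratio R = 1 / (1 − e^(−kτ)) = 1 / (1 − 0.2578) = 1.347

1.347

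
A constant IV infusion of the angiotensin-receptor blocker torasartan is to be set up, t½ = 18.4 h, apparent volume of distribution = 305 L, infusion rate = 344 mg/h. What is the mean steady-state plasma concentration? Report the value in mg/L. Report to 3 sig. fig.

29.9 mg/L

k = ln2 / t½ = 0.693147 / 18.4 = 0.03767 h⁻¹
CL = k × Vd = 0.03767 × 305 = 11.49 L/h
At steady state Css = R₀ / CL = 344 / 11.49 = 29.94 mg/L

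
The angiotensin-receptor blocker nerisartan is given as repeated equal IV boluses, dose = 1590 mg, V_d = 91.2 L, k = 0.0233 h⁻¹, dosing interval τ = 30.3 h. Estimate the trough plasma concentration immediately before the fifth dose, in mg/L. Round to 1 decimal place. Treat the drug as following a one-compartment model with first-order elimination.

C₀ per dose = Dose / Vd = 1590 / 91.2 = 17.43 mg/L
Fraction remaining after one interval: r = e^(−kτ) = e^(−0.02330 × 30.3) = 0.4936
Before dose 5, 4 doses have been given (aged 1τ, 2τ, 3τ, 4τ).
C_trough = C₀ × (r + r² + … + r^4) = C₀ × r(1−r^4)/(1−r)
        = 17.43 × 0.4936 × (1 − 0.05936) / (1 − 0.4936) = 15.98 mg/L

16.0 mg/L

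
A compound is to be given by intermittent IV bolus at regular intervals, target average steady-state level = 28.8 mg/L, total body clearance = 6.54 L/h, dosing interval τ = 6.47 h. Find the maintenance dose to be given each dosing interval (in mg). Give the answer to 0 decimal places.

At steady state, Dose/τ = Css × CL.
Dose = Css × CL × τ = 28.8 × 6.540 × 6.47 = 1219 mg

1219 mg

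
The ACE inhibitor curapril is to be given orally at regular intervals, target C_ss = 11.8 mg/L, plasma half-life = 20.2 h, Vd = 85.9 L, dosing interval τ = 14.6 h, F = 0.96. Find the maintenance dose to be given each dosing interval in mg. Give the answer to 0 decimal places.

k = ln2 / t½ = 0.693147 / 20.2 = 0.03431 h⁻¹
CL = k × Vd = 0.03431 × 85.9 = 2.947 L/h
At steady state, F × (Dose/τ) = Css × CL.
Dose = Css × CL × τ / F = 11.8 × 2.947 × 14.6 / 0.96 = 528.9 mg

529 mg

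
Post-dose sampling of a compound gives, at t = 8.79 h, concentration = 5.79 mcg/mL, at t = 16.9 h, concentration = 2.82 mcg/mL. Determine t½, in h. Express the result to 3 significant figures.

7.81 h

k = ln(C₁/C₂) / (t₂ − t₁) = ln(5.79/2.82) / (16.9 − 8.79)
  = 0.7194 / 8.110 = 0.08871 h⁻¹
t½ = ln2 / k = 0.693147 / 0.08871 = 7.814 h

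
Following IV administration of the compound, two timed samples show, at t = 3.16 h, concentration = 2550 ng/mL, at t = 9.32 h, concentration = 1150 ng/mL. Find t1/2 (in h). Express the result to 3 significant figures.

k = ln(C₁/C₂) / (t₂ − t₁) = ln(2550/1150) / (9.32 − 3.16)
  = 0.7963 / 6.160 = 0.1293 h⁻¹
t½ = ln2 / k = 0.693147 / 0.1293 = 5.361 h

5.36 h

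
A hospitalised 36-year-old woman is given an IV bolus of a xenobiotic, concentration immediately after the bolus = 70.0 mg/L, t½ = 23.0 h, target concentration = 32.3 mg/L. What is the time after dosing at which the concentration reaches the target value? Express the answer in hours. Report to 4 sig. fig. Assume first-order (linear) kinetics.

25.66 h

k = ln2 / t½ = 0.693147 / 23.0 = 0.03014 h⁻¹
t = ln(C₀ / C) / k = ln(70.00 / 32.3) / 0.03014
  = ln(2.167) / 0.03014 = 0.7733 / 0.03014 = 25.66 h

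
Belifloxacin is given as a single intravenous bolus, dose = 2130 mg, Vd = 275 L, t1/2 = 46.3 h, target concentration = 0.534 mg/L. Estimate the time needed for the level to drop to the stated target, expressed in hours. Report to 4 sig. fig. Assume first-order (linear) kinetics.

178.6 h

C₀ = Dose / Vd = 2130 / 275 = 7.745 mg/L
k = ln2 / t½ = 0.693147 / 46.3 = 0.01497 h⁻¹
t = ln(C₀ / C) / k = ln(7.745 / 0.534) / 0.01497
  = ln(14.50) / 0.01497 = 2.674 / 0.01497 = 178.6 h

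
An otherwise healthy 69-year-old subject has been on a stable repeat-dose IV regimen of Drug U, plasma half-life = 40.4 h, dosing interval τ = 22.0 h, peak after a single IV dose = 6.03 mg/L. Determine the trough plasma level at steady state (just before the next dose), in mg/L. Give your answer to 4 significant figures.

13.15 mg/L

k = ln2 / t½ = 0.693147 / 40.4 = 0.01716 h⁻¹
e^(−kτ) = e^(−0.01716 × 22.0) = 0.6856
Accumulation ratio R = 1 / (1 − e^(−kτ)) = 1 / (1 − 0.6856) = 3.181
Steady-state trough = C₀ × R × e^(−kτ) = 6.03 × 3.181 × 0.6856 = 13.15 mg/L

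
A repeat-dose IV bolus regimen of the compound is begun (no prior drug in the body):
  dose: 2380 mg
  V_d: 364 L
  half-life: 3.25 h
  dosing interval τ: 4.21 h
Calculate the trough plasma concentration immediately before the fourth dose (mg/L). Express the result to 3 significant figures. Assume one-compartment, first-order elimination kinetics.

C₀ per dose = Dose / Vd = 2380 / 364 = 6.538 mg/L
k = ln2 / t½ = 0.693147 / 3.25 = 0.2133 h⁻¹
Fraction remaining after one interval: r = e^(−kτ) = e^(−0.2133 × 4.21) = 0.4074
Before dose 4, 3 doses have been given (aged 1τ, 2τ, 3τ).
C_trough = C₀ × (r + r² + … + r^3) = C₀ × r(1−r^3)/(1−r)
        = 6.538 × 0.4074 × (1 − 0.06762) / (1 − 0.4074) = 4.191 mg/L

4.19 mg/L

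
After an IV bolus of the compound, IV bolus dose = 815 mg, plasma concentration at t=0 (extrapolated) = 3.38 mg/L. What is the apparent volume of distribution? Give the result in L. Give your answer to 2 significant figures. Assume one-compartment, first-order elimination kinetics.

240 L

Vd = Dose / C₀ = 815.0 / 3.38 = 241.1 L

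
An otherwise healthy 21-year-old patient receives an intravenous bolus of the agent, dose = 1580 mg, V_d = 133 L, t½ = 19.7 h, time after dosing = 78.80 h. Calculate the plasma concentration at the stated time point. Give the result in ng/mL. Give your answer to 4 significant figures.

C₀ = Dose / Vd = 1580 / 133 = 11.88 mg/L
k = ln2 / t½ = 0.693147 / 19.7 = 0.03519 h⁻¹
t / t½ = 78.80 / 19.7 = 4 half-lives
C = C₀ × (1/2)^4 = 11.88 × 0.06250 = 0.7425 mg/L
Convert: 0.7425 mg/L × 1000 = 742.5 ng/mL

742.5 ng/mL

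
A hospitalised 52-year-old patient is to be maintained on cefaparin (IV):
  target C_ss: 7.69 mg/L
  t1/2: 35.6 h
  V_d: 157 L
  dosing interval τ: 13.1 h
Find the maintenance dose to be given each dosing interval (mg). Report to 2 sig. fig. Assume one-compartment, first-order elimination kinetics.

k = ln2 / t½ = 0.693147 / 35.6 = 0.01947 h⁻¹
CL = k × Vd = 0.01947 × 157 = 3.057 L/h
At steady state, Dose/τ = Css × CL.
Dose = Css × CL × τ = 7.69 × 3.057 × 13.1 = 308.0 mg

310 mg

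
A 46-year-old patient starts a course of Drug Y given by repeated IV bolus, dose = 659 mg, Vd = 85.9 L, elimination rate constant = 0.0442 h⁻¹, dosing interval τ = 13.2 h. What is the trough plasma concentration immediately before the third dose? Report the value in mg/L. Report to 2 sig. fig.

C₀ per dose = Dose / Vd = 659 / 85.9 = 7.672 mg/L
Fraction remaining after one interval: r = e^(−kτ) = e^(−0.04420 × 13.2) = 0.5580
Before dose 3, 2 doses have been given (aged 1τ, 2τ).
C_trough = C₀ × (r + r²) = 7.672 × (0.5580 + 0.3114) = 6.670 mg/L

6.7 mg/L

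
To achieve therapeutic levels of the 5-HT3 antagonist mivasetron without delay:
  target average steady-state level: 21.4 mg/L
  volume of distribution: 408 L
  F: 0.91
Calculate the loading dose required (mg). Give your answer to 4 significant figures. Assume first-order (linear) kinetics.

LD = Css × Vd / F = 21.4 × 408 / 0.91 = 9595 mg

9595 mg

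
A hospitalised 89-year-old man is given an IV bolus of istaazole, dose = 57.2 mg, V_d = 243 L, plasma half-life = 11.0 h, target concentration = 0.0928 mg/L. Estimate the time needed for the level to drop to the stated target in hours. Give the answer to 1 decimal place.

C₀ = Dose / Vd = 57.20 / 243 = 0.2354 mg/L
k = ln2 / t½ = 0.693147 / 11.0 = 0.06301 h⁻¹
t = ln(C₀ / C) / k = ln(0.2354 / 0.0928) / 0.06301
  = ln(2.537) / 0.06301 = 0.9310 / 0.06301 = 14.78 h

14.8 h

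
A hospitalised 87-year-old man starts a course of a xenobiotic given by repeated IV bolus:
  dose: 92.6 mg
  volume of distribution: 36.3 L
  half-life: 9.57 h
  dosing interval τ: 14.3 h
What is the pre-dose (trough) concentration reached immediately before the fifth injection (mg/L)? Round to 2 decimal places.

C₀ per dose = Dose / Vd = 92.6 / 36.3 = 2.551 mg/L
k = ln2 / t½ = 0.693147 / 9.57 = 0.07243 h⁻¹
Fraction remaining after one interval: r = e^(−kτ) = e^(−0.07243 × 14.3) = 0.3550
Before dose 5, 4 doses have been given (aged 1τ, 2τ, 3τ, 4τ).
C_trough = C₀ × (r + r² + … + r^4) = C₀ × r(1−r^4)/(1−r)
        = 2.551 × 0.3550 × (1 − 0.01588) / (1 − 0.3550) = 1.382 mg/L

1.38 mg/L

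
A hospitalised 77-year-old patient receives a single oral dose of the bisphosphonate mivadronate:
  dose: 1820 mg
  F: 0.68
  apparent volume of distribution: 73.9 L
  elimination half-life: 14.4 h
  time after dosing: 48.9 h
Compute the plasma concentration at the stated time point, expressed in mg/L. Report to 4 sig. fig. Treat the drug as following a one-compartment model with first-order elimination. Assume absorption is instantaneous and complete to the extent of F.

1.591 mg/L

Amount reaching circulation = F × Dose = 0.68 × 1820 = 1238 mg
C₀ = F·Dose / Vd = 1238 / 73.9 = 16.75 mg/L
k = ln2 / t½ = 0.693147 / 14.4 = 0.04814 h⁻¹
C = C₀ · e^(−k·t) = 16.75 × e^(−0.04814 × 48.9)
  = 16.75 × 0.09498 = 1.591 mg/L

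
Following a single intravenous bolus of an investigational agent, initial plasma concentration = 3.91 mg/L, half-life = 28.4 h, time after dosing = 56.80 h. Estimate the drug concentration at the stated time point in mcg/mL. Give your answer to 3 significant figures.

k = ln2 / t½ = 0.693147 / 28.4 = 0.02441 h⁻¹
t / t½ = 56.80 / 28.4 = 2 half-lives
C = C₀ × (1/2)^2 = 3.910 × 0.2500 = 0.9775 mg/L
(0.9775 mg/L = 0.9775 mcg/mL)

0.978 mcg/mL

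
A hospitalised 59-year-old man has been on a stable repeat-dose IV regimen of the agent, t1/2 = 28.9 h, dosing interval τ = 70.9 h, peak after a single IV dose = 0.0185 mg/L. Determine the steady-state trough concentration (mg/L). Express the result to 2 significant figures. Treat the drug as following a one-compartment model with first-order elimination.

k = ln2 / t½ = 0.693147 / 28.9 = 0.02398 h⁻¹
e^(−kτ) = e^(−0.02398 × 70.9) = 0.1827
Accumulation ratio R = 1 / (1 − e^(−kτ)) = 1 / (1 − 0.1827) = 1.224
Steady-state trough = C₀ × R × e^(−kτ) = 0.0185 × 1.224 × 0.1827 = 0.004137 mg/L

0.0041 mg/L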